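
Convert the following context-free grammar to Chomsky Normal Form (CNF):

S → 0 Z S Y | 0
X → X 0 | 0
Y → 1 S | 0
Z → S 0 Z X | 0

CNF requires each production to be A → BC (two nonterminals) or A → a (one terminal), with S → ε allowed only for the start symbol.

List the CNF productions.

T0 → 0; S → 0; X → 0; T1 → 1; Y → 0; Z → 0; S → T0 X0; X0 → Z X1; X1 → S Y; X → X T0; Y → T1 S; Z → S X2; X2 → T0 X3; X3 → Z X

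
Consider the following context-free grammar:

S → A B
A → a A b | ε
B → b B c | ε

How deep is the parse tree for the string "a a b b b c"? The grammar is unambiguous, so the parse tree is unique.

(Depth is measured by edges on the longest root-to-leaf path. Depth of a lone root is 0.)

4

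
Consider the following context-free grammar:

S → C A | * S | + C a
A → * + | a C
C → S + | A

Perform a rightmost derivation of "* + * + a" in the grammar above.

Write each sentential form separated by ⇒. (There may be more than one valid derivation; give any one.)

S ⇒ * S ⇒ * + C a ⇒ * + A a ⇒ * + * + a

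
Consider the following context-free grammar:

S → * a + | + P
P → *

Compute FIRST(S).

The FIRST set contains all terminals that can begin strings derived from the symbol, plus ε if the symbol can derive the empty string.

We compute FIRST(S) using the standard algorithm.
FIRST(P) = {*}
FIRST(S) = {*, +}
Therefore, FIRST(S) = {*, +}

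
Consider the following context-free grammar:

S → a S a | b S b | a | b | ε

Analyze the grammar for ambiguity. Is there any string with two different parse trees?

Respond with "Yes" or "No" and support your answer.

No - the grammar is unambiguous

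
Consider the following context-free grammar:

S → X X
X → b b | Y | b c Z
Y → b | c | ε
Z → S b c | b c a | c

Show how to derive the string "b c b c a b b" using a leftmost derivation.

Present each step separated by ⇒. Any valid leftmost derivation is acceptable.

S ⇒ X X ⇒ b c Z X ⇒ b c b c a X ⇒ b c b c a b b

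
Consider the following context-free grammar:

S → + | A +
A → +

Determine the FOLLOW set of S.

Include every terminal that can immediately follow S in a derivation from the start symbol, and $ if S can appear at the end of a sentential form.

We compute FOLLOW(S) using the standard algorithm.
FOLLOW(S) starts with {$}.
FIRST(A) = {+}
FIRST(S) = {+}
FOLLOW(A) = {+}
FOLLOW(S) = {$}
Therefore, FOLLOW(S) = {$}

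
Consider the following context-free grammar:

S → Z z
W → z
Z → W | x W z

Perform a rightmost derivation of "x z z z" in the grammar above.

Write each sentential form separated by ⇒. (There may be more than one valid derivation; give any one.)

S ⇒ Z z ⇒ x W z z ⇒ x z z z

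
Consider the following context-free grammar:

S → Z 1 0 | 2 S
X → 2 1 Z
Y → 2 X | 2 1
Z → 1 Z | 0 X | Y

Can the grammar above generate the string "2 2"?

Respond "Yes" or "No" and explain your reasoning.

No - no valid derivation exists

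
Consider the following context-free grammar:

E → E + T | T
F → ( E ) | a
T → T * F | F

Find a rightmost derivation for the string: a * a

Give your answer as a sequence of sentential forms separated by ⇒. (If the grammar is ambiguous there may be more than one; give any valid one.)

E ⇒ T ⇒ T * F ⇒ T * a ⇒ F * a ⇒ a * a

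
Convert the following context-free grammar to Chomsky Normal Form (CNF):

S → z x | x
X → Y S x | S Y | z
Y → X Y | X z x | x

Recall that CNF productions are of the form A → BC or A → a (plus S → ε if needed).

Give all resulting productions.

TZ → z; TX → x; S → x; X → z; Y → x; S → TZ TX; X → Y X0; X0 → S TX; X → S Y; Y → X Y; Y → X X1; X1 → TZ TX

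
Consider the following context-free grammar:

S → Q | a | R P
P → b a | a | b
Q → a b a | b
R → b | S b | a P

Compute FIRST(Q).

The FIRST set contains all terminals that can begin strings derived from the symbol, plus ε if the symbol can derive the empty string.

We compute FIRST(Q) using the standard algorithm.
FIRST(P) = {a, b}
FIRST(Q) = {a, b}
FIRST(R) = {a, b}
FIRST(S) = {a, b}
Therefore, FIRST(Q) = {a, b}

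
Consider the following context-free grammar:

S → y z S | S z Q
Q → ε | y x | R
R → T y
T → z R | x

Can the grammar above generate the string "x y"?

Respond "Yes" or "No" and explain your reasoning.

No - no valid derivation exists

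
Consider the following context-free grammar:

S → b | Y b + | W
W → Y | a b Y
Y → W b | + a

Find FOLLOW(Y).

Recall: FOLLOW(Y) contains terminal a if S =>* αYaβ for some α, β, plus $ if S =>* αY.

We compute FOLLOW(Y) using the standard algorithm.
FOLLOW(S) starts with {$}.
FIRST(S) = {+, a, b}
FIRST(W) = {+, a}
FIRST(Y) = {+, a}
FOLLOW(S) = {$}
FOLLOW(W) = {$, b}
FOLLOW(Y) = {$, b}
Therefore, FOLLOW(Y) = {$, b}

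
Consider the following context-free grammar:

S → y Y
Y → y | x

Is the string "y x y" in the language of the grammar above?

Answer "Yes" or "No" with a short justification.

No - no valid derivation exists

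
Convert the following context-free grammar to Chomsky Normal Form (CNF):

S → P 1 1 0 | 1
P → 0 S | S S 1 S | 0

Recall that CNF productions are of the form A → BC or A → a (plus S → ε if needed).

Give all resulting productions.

T1 → 1; T0 → 0; S → 1; P → 0; S → P X0; X0 → T1 X1; X1 → T1 T0; P → T0 S; P → S X2; X2 → S X3; X3 → T1 S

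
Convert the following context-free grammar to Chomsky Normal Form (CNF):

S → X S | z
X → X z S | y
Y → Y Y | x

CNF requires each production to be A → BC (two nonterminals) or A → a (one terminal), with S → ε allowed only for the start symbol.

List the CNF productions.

S → z; TZ → z; X → y; Y → x; S → X S; X → X X0; X0 → TZ S; Y → Y Y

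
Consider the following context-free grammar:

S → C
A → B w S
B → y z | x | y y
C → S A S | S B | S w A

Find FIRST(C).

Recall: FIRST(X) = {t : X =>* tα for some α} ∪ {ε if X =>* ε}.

We compute FIRST(C) using the standard algorithm.
FIRST(A) = {x, y}
FIRST(B) = {x, y}
FIRST(C) = {}
FIRST(S) = {}
Therefore, FIRST(C) = {}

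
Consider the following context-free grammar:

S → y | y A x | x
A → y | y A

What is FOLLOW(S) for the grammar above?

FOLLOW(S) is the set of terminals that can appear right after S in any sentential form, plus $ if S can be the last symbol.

We compute FOLLOW(S) using the standard algorithm.
FOLLOW(S) starts with {$}.
FIRST(A) = {y}
FIRST(S) = {x, y}
FOLLOW(A) = {x}
FOLLOW(S) = {$}
Therefore, FOLLOW(S) = {$}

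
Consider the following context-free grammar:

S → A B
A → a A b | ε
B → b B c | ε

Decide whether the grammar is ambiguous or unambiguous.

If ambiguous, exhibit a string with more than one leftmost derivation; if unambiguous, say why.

Unambiguous - every string in the language has a unique leftmost derivation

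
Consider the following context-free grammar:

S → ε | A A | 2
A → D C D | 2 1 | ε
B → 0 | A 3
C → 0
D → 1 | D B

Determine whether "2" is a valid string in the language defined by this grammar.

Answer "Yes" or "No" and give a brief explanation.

Yes - a valid derivation exists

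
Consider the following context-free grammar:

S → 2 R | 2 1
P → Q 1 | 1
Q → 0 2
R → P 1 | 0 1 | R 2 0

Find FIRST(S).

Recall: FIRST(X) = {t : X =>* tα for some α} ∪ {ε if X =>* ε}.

We compute FIRST(S) using the standard algorithm.
FIRST(P) = {0, 1}
FIRST(Q) = {0}
FIRST(R) = {0, 1}
FIRST(S) = {2}
Therefore, FIRST(S) = {2}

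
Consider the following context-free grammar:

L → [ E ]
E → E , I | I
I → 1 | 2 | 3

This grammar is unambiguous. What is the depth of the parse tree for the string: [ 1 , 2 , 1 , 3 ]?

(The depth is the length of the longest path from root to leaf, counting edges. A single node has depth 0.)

6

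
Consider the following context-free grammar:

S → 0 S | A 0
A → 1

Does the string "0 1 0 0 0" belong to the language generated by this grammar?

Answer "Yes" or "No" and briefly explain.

No - no valid derivation exists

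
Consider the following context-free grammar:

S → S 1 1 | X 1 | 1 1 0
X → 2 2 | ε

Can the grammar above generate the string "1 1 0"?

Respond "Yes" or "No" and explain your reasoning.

Yes - a valid derivation exists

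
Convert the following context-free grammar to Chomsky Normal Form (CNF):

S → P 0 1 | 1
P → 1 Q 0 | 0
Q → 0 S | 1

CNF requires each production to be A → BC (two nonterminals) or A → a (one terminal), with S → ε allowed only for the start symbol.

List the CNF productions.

T0 → 0; T1 → 1; S → 1; P → 0; Q → 1; S → P X0; X0 → T0 T1; P → T1 X1; X1 → Q T0; Q → T0 S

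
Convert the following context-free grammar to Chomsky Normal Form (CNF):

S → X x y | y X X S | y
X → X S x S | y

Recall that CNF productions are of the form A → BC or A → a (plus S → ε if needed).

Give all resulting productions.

TX → x; TY → y; S → y; X → y; S → X X0; X0 → TX TY; S → TY X1; X1 → X X2; X2 → X S; X → X X3; X3 → S X4; X4 → TX S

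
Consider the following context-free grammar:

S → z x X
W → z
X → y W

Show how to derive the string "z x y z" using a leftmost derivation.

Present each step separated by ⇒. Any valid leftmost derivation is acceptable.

S ⇒ z x X ⇒ z x y W ⇒ z x y z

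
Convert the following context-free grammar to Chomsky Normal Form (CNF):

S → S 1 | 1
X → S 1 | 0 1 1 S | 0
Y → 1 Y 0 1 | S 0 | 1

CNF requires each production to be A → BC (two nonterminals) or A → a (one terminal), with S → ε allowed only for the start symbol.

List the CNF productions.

T1 → 1; S → 1; T0 → 0; X → 0; Y → 1; S → S T1; X → S T1; X → T0 X0; X0 → T1 X1; X1 → T1 S; Y → T1 X2; X2 → Y X3; X3 → T0 T1; Y → S T0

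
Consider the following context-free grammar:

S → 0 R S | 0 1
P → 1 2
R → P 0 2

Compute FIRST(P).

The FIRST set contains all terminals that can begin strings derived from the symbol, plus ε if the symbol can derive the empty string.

We compute FIRST(P) using the standard algorithm.
FIRST(P) = {1}
FIRST(R) = {1}
FIRST(S) = {0}
Therefore, FIRST(P) = {1}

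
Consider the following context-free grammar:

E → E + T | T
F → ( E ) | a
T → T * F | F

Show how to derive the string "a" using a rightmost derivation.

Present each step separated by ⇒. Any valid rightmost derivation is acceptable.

E ⇒ T ⇒ F ⇒ a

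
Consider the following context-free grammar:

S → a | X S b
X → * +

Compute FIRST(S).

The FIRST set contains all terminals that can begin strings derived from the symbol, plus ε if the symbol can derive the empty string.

We compute FIRST(S) using the standard algorithm.
FIRST(S) = {*, a}
FIRST(X) = {*}
Therefore, FIRST(S) = {*, a}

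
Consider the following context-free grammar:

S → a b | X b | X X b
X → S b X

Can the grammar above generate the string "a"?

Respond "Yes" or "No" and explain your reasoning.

No - no valid derivation exists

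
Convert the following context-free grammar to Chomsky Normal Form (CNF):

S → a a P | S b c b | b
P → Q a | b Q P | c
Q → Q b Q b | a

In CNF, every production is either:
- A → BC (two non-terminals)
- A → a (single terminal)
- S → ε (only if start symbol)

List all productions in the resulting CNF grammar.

TA → a; TB → b; TC → c; S → b; P → c; Q → a; S → TA X0; X0 → TA P; S → S X1; X1 → TB X2; X2 → TC TB; P → Q TA; P → TB X3; X3 → Q P; Q → Q X4; X4 → TB X5; X5 → Q TB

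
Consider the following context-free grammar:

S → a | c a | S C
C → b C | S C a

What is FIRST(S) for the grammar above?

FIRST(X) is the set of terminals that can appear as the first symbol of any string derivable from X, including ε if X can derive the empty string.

We compute FIRST(S) using the standard algorithm.
FIRST(C) = {a, b, c}
FIRST(S) = {a, c}
Therefore, FIRST(S) = {a, c}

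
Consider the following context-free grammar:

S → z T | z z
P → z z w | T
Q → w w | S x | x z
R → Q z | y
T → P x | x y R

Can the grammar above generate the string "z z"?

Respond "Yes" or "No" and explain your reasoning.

Yes - a valid derivation exists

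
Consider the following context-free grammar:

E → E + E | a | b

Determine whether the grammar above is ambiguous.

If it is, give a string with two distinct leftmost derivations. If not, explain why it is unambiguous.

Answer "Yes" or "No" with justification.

Yes - the string 'a + a + a + a + a + a' has two distinct leftmost derivations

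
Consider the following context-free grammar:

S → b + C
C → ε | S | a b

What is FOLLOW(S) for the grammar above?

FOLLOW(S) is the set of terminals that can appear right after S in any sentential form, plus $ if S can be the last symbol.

We compute FOLLOW(S) using the standard algorithm.
FOLLOW(S) starts with {$}.
FIRST(C) = {a, b, ε}
FIRST(S) = {b}
FOLLOW(C) = {$}
FOLLOW(S) = {$}
Therefore, FOLLOW(S) = {$}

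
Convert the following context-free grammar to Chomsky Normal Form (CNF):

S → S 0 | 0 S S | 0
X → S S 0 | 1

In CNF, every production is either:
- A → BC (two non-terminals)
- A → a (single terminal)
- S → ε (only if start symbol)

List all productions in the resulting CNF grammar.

T0 → 0; S → 0; X → 1; S → S T0; S → T0 X0; X0 → S S; X → S X1; X1 → S T0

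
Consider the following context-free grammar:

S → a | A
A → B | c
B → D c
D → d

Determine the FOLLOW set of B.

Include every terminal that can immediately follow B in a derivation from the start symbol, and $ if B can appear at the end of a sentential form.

We compute FOLLOW(B) using the standard algorithm.
FOLLOW(S) starts with {$}.
FIRST(A) = {c, d}
FIRST(B) = {d}
FIRST(D) = {d}
FIRST(S) = {a, c, d}
FOLLOW(A) = {$}
FOLLOW(B) = {$}
FOLLOW(D) = {c}
FOLLOW(S) = {$}
Therefore, FOLLOW(B) = {$}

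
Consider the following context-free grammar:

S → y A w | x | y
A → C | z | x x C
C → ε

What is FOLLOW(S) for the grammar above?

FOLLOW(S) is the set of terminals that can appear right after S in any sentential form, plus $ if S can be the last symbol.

We compute FOLLOW(S) using the standard algorithm.
FOLLOW(S) starts with {$}.
FIRST(A) = {x, z, ε}
FIRST(C) = {ε}
FIRST(S) = {x, y}
FOLLOW(A) = {w}
FOLLOW(C) = {w}
FOLLOW(S) = {$}
Therefore, FOLLOW(S) = {$}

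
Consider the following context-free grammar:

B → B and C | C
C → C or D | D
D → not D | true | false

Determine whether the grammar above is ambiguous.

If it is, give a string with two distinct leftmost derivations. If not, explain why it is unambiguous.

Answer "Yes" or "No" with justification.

No - the grammar is unambiguous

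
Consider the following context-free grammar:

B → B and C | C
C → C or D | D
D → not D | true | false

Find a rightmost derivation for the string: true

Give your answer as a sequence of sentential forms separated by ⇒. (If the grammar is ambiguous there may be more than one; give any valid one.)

B ⇒ C ⇒ D ⇒ true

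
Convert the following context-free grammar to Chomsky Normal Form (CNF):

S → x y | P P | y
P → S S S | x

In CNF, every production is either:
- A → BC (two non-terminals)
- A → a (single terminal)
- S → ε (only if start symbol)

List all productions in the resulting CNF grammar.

TX → x; TY → y; S → y; P → x; S → TX TY; S → P P; P → S X0; X0 → S S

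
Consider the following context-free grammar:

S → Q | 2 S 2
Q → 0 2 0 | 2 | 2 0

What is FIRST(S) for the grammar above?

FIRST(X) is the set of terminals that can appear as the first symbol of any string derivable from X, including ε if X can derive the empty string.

We compute FIRST(S) using the standard algorithm.
FIRST(Q) = {0, 2}
FIRST(S) = {0, 2}
Therefore, FIRST(S) = {0, 2}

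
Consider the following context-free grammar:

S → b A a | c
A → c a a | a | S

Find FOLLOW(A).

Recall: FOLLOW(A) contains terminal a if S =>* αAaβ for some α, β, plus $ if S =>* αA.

We compute FOLLOW(A) using the standard algorithm.
FOLLOW(S) starts with {$}.
FIRST(A) = {a, b, c}
FIRST(S) = {b, c}
FOLLOW(A) = {a}
FOLLOW(S) = {$, a}
Therefore, FOLLOW(A) = {a}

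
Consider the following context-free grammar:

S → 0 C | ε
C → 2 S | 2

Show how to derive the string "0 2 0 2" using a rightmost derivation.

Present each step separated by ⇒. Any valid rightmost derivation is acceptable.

S ⇒ 0 C ⇒ 0 2 S ⇒ 0 2 0 C ⇒ 0 2 0 2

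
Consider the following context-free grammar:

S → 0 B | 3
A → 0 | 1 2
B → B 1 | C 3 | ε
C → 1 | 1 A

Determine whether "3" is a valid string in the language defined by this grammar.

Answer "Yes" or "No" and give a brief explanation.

Yes - a valid derivation exists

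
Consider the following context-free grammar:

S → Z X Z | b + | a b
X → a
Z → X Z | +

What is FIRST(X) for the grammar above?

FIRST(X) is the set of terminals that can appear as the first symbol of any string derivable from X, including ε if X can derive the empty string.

We compute FIRST(X) using the standard algorithm.
FIRST(S) = {+, a, b}
FIRST(X) = {a}
FIRST(Z) = {+, a}
Therefore, FIRST(X) = {a}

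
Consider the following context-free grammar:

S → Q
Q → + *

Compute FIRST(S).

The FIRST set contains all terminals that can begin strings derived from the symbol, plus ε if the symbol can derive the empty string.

We compute FIRST(S) using the standard algorithm.
FIRST(Q) = {+}
FIRST(S) = {+}
Therefore, FIRST(S) = {+}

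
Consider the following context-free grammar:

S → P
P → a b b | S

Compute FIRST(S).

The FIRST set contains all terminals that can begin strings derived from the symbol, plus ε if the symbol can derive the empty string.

We compute FIRST(S) using the standard algorithm.
FIRST(P) = {a}
FIRST(S) = {a}
Therefore, FIRST(S) = {a}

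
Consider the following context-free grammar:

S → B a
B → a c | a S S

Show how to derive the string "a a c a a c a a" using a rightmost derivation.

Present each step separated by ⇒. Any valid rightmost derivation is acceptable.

S ⇒ B a ⇒ a S S a ⇒ a S B a a ⇒ a S a c a a ⇒ a B a a c a a ⇒ a a c a a c a a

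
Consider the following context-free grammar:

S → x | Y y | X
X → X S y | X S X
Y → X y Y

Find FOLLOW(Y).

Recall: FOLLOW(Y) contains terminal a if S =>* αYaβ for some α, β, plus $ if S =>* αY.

We compute FOLLOW(Y) using the standard algorithm.
FOLLOW(S) starts with {$}.
FIRST(S) = {x}
FIRST(X) = {}
FIRST(Y) = {}
FOLLOW(S) = {$, y}
FOLLOW(X) = {$, x, y}
FOLLOW(Y) = {y}
Therefore, FOLLOW(Y) = {y}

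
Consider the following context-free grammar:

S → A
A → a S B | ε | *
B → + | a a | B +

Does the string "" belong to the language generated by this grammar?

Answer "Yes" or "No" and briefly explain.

Yes - a valid derivation exists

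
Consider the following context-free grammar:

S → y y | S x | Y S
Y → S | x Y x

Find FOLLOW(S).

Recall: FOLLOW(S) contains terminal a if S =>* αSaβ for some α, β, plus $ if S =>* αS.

We compute FOLLOW(S) using the standard algorithm.
FOLLOW(S) starts with {$}.
FIRST(S) = {x, y}
FIRST(Y) = {x, y}
FOLLOW(S) = {$, x, y}
FOLLOW(Y) = {x, y}
Therefore, FOLLOW(S) = {$, x, y}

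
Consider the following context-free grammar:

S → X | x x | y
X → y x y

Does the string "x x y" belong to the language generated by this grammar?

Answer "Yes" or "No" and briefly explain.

No - no valid derivation exists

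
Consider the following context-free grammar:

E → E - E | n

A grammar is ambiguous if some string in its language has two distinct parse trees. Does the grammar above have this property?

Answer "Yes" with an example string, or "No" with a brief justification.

Yes - the string 'n - n - n - n - n' has two distinct parse trees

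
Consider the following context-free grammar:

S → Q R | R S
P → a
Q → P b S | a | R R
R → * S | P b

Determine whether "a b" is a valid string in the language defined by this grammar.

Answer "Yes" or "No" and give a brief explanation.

No - no valid derivation exists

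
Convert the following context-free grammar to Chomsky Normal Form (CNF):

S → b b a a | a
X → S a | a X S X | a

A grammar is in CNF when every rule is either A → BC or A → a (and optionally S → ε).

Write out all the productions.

TB → b; TA → a; S → a; X → a; S → TB X0; X0 → TB X1; X1 → TA TA; X → S TA; X → TA X2; X2 → X X3; X3 → S X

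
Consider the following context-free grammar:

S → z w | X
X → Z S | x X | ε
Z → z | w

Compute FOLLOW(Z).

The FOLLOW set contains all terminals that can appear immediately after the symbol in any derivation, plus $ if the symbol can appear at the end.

We compute FOLLOW(Z) using the standard algorithm.
FOLLOW(S) starts with {$}.
FIRST(S) = {w, x, z, ε}
FIRST(X) = {w, x, z, ε}
FIRST(Z) = {w, z}
FOLLOW(S) = {$}
FOLLOW(X) = {$}
FOLLOW(Z) = {$, w, x, z}
Therefore, FOLLOW(Z) = {$, w, x, z}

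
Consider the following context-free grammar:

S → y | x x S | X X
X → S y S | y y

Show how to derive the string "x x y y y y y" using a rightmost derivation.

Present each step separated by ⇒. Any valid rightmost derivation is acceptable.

S ⇒ x x S ⇒ x x X X ⇒ x x X S y S ⇒ x x X S y y ⇒ x x X y y y ⇒ x x y y y y y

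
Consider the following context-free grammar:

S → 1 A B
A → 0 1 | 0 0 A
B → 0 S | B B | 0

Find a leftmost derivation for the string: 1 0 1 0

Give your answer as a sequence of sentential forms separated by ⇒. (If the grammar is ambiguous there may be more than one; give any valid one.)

S ⇒ 1 A B ⇒ 1 0 1 B ⇒ 1 0 1 0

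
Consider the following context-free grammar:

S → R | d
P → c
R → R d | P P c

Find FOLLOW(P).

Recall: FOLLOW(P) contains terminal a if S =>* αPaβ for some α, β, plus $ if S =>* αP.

We compute FOLLOW(P) using the standard algorithm.
FOLLOW(S) starts with {$}.
FIRST(P) = {c}
FIRST(R) = {c}
FIRST(S) = {c, d}
FOLLOW(P) = {c}
FOLLOW(R) = {$, d}
FOLLOW(S) = {$}
Therefore, FOLLOW(P) = {c}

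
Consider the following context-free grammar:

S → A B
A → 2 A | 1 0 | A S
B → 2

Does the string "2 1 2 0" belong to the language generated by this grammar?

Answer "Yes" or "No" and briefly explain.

No - no valid derivation exists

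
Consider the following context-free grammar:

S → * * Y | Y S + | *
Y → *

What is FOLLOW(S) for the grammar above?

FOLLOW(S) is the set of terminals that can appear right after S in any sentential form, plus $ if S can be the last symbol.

We compute FOLLOW(S) using the standard algorithm.
FOLLOW(S) starts with {$}.
FIRST(S) = {*}
FIRST(Y) = {*}
FOLLOW(S) = {$, +}
FOLLOW(Y) = {$, *, +}
Therefore, FOLLOW(S) = {$, +}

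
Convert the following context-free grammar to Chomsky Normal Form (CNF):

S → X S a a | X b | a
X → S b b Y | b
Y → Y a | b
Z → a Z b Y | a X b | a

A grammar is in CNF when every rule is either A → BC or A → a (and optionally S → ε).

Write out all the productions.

TA → a; TB → b; S → a; X → b; Y → b; Z → a; S → X X0; X0 → S X1; X1 → TA TA; S → X TB; X → S X2; X2 → TB X3; X3 → TB Y; Y → Y TA; Z → TA X4; X4 → Z X5; X5 → TB Y; Z → TA X6; X6 → X TB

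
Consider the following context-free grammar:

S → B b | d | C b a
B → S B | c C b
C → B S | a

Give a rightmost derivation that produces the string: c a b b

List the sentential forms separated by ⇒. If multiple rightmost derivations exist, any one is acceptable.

S ⇒ B b ⇒ c C b b ⇒ c a b b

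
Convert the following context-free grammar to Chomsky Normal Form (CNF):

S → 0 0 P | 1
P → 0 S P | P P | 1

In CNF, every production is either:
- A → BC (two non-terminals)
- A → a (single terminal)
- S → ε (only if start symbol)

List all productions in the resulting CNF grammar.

T0 → 0; S → 1; P → 1; S → T0 X0; X0 → T0 P; P → T0 X1; X1 → S P; P → P P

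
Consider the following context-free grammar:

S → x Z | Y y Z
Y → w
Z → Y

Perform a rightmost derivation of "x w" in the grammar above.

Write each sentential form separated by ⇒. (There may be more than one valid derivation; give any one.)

S ⇒ x Z ⇒ x Y ⇒ x w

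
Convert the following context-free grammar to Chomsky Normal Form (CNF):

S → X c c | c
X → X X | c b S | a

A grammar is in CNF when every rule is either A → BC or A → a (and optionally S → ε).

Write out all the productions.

TC → c; S → c; TB → b; X → a; S → X X0; X0 → TC TC; X → X X; X → TC X1; X1 → TB S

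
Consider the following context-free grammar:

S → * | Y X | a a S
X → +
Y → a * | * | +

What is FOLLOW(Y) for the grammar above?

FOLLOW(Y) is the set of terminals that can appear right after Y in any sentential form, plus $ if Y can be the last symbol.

We compute FOLLOW(Y) using the standard algorithm.
FOLLOW(S) starts with {$}.
FIRST(S) = {*, +, a}
FIRST(X) = {+}
FIRST(Y) = {*, +, a}
FOLLOW(S) = {$}
FOLLOW(X) = {$}
FOLLOW(Y) = {+}
Therefore, FOLLOW(Y) = {+}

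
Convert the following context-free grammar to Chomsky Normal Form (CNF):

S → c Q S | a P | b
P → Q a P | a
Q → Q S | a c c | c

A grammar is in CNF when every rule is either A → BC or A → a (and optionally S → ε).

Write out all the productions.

TC → c; TA → a; S → b; P → a; Q → c; S → TC X0; X0 → Q S; S → TA P; P → Q X1; X1 → TA P; Q → Q S; Q → TA X2; X2 → TC TC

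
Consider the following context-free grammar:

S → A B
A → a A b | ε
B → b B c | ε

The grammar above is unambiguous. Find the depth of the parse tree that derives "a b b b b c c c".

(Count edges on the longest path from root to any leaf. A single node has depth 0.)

5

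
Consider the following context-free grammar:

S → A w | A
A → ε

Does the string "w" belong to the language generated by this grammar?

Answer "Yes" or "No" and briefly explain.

Yes - a valid derivation exists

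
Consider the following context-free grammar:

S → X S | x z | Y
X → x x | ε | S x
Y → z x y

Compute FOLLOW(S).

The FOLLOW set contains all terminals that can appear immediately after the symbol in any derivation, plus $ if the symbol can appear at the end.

We compute FOLLOW(S) using the standard algorithm.
FOLLOW(S) starts with {$}.
FIRST(S) = {x, z}
FIRST(X) = {x, z, ε}
FIRST(Y) = {z}
FOLLOW(S) = {$, x}
FOLLOW(X) = {x, z}
FOLLOW(Y) = {$, x}
Therefore, FOLLOW(S) = {$, x}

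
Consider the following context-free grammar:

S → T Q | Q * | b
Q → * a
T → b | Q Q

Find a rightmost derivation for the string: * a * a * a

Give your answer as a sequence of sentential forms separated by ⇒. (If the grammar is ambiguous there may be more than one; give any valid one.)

S ⇒ T Q ⇒ T * a ⇒ Q Q * a ⇒ Q * a * a ⇒ * a * a * a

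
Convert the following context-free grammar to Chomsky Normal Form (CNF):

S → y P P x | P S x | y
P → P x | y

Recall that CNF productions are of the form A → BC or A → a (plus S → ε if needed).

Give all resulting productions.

TY → y; TX → x; S → y; P → y; S → TY X0; X0 → P X1; X1 → P TX; S → P X2; X2 → S TX; P → P TX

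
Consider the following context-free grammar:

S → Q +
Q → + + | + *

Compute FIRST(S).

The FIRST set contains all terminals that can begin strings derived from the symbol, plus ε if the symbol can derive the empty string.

We compute FIRST(S) using the standard algorithm.
FIRST(Q) = {+}
FIRST(S) = {+}
Therefore, FIRST(S) = {+}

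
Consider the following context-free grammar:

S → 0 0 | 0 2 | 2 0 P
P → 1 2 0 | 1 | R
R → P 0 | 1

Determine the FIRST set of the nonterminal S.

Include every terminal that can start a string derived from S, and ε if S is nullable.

We compute FIRST(S) using the standard algorithm.
FIRST(P) = {1}
FIRST(R) = {1}
FIRST(S) = {0, 2}
Therefore, FIRST(S) = {0, 2}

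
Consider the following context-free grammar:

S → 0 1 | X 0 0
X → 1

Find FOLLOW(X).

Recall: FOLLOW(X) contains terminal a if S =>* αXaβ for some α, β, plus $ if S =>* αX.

We compute FOLLOW(X) using the standard algorithm.
FOLLOW(S) starts with {$}.
FIRST(S) = {0, 1}
FIRST(X) = {1}
FOLLOW(S) = {$}
FOLLOW(X) = {0}
Therefore, FOLLOW(X) = {0}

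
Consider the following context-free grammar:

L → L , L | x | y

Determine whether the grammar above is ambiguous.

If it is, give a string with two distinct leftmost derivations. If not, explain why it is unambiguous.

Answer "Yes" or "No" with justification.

Yes - the string 'x , x , x , x' has two distinct leftmost derivations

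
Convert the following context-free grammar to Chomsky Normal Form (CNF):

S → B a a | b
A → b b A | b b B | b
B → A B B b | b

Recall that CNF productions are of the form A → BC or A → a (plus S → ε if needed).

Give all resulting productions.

TA → a; S → b; TB → b; A → b; B → b; S → B X0; X0 → TA TA; A → TB X1; X1 → TB A; A → TB X2; X2 → TB B; B → A X3; X3 → B X4; X4 → B TB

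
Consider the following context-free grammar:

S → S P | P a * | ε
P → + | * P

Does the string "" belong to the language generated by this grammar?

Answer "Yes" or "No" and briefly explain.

Yes - a valid derivation exists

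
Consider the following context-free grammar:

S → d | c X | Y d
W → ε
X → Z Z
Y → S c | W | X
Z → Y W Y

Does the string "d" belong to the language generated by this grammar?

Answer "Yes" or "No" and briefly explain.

Yes - a valid derivation exists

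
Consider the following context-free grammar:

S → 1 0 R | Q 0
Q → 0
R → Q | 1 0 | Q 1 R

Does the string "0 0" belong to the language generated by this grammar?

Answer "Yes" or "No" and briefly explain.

Yes - a valid derivation exists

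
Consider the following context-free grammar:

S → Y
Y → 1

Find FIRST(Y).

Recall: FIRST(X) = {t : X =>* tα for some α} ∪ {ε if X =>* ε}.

We compute FIRST(Y) using the standard algorithm.
FIRST(S) = {1}
FIRST(Y) = {1}
Therefore, FIRST(Y) = {1}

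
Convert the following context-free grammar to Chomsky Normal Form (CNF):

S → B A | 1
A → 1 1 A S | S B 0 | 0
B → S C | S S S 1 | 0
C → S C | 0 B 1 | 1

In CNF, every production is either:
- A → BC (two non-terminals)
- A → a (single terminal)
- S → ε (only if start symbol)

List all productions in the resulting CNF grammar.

S → 1; T1 → 1; T0 → 0; A → 0; B → 0; C → 1; S → B A; A → T1 X0; X0 → T1 X1; X1 → A S; A → S X2; X2 → B T0; B → S C; B → S X3; X3 → S X4; X4 → S T1; C → S C; C → T0 X5; X5 → B T1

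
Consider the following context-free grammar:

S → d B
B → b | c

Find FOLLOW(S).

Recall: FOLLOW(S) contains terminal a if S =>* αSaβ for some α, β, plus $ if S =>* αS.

We compute FOLLOW(S) using the standard algorithm.
FOLLOW(S) starts with {$}.
FIRST(B) = {b, c}
FIRST(S) = {d}
FOLLOW(B) = {$}
FOLLOW(S) = {$}
Therefore, FOLLOW(S) = {$}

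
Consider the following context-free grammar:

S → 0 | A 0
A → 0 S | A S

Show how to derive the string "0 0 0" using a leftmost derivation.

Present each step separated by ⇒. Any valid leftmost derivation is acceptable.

S ⇒ A 0 ⇒ 0 S 0 ⇒ 0 0 0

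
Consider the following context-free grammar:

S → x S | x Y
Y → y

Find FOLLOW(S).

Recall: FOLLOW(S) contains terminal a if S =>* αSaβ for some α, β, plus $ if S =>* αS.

We compute FOLLOW(S) using the standard algorithm.
FOLLOW(S) starts with {$}.
FIRST(S) = {x}
FIRST(Y) = {y}
FOLLOW(S) = {$}
FOLLOW(Y) = {$}
Therefore, FOLLOW(S) = {$}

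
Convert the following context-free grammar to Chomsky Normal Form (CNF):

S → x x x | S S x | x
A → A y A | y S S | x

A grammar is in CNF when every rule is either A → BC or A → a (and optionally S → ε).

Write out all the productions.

TX → x; S → x; TY → y; A → x; S → TX X0; X0 → TX TX; S → S X1; X1 → S TX; A → A X2; X2 → TY A; A → TY X3; X3 → S S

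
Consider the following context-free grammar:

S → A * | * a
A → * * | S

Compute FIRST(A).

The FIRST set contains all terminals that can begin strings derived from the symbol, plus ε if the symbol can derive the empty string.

We compute FIRST(A) using the standard algorithm.
FIRST(A) = {*}
FIRST(S) = {*}
Therefore, FIRST(A) = {*}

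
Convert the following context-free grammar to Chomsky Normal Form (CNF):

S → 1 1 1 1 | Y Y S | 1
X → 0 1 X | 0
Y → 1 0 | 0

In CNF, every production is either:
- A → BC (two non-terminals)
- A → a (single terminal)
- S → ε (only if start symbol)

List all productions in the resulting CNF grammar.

T1 → 1; S → 1; T0 → 0; X → 0; Y → 0; S → T1 X0; X0 → T1 X1; X1 → T1 T1; S → Y X2; X2 → Y S; X → T0 X3; X3 → T1 X; Y → T1 T0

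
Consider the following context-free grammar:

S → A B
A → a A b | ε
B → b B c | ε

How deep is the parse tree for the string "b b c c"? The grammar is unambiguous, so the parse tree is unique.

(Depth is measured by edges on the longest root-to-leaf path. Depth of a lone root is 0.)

4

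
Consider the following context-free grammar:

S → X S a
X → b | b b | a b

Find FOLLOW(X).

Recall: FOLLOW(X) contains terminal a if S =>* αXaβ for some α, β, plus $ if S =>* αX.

We compute FOLLOW(X) using the standard algorithm.
FOLLOW(S) starts with {$}.
FIRST(S) = {a, b}
FIRST(X) = {a, b}
FOLLOW(S) = {$, a}
FOLLOW(X) = {a, b}
Therefore, FOLLOW(X) = {a, b}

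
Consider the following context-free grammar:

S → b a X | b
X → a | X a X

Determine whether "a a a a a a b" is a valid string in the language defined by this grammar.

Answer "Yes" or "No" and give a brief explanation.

No - no valid derivation exists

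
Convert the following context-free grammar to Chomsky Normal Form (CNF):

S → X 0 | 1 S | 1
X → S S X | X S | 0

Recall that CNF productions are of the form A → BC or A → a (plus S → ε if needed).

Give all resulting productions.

T0 → 0; T1 → 1; S → 1; X → 0; S → X T0; S → T1 S; X → S X0; X0 → S X; X → X S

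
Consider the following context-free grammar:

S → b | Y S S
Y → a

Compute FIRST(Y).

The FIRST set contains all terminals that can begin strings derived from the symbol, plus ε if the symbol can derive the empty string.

We compute FIRST(Y) using the standard algorithm.
FIRST(S) = {a, b}
FIRST(Y) = {a}
Therefore, FIRST(Y) = {a}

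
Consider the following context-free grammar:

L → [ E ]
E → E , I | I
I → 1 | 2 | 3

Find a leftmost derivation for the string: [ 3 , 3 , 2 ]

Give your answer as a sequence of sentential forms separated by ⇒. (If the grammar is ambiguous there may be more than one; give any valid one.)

L ⇒ [ E ] ⇒ [ E , I ] ⇒ [ E , I , I ] ⇒ [ I , I , I ] ⇒ [ 3 , I , I ] ⇒ [ 3 , 3 , I ] ⇒ [ 3 , 3 , 2 ]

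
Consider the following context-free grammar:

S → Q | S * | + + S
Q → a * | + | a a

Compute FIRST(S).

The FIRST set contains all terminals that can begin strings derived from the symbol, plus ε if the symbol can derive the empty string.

We compute FIRST(S) using the standard algorithm.
FIRST(Q) = {+, a}
FIRST(S) = {+, a}
Therefore, FIRST(S) = {+, a}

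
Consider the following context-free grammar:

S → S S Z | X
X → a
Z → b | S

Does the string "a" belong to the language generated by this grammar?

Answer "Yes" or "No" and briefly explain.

Yes - a valid derivation exists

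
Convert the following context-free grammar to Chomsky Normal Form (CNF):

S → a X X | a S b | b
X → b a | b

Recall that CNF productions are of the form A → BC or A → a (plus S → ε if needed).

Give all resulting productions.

TA → a; TB → b; S → b; X → b; S → TA X0; X0 → X X; S → TA X1; X1 → S TB; X → TB TA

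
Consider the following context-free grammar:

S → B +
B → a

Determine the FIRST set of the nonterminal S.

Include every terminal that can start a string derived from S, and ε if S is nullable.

We compute FIRST(S) using the standard algorithm.
FIRST(B) = {a}
FIRST(S) = {a}
Therefore, FIRST(S) = {a}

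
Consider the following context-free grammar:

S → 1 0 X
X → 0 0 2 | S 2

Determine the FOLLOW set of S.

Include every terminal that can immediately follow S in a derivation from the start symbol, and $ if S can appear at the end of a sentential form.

We compute FOLLOW(S) using the standard algorithm.
FOLLOW(S) starts with {$}.
FIRST(S) = {1}
FIRST(X) = {0, 1}
FOLLOW(S) = {$, 2}
FOLLOW(X) = {$, 2}
Therefore, FOLLOW(S) = {$, 2}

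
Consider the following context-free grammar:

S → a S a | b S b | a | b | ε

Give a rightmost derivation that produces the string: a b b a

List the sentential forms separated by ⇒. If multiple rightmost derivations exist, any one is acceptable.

S ⇒ a S a ⇒ a b S b a ⇒ a b b a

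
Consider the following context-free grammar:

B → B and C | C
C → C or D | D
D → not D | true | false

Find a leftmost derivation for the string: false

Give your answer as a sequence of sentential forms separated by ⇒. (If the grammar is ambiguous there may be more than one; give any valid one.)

B ⇒ C ⇒ D ⇒ false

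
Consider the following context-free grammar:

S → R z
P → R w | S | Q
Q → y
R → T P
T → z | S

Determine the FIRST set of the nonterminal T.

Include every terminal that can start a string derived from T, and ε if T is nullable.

We compute FIRST(T) using the standard algorithm.
FIRST(P) = {y, z}
FIRST(Q) = {y}
FIRST(R) = {z}
FIRST(S) = {z}
FIRST(T) = {z}
Therefore, FIRST(T) = {z}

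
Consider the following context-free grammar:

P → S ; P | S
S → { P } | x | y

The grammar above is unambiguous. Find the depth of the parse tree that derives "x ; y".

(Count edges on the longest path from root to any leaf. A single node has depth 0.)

3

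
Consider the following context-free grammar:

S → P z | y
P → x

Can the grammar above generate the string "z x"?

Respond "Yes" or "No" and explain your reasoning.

No - no valid derivation exists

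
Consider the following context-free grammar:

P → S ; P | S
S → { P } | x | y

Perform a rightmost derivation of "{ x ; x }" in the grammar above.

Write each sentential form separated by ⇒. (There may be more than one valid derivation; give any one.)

P ⇒ S ⇒ { P } ⇒ { S ; P } ⇒ { S ; S } ⇒ { S ; x } ⇒ { x ; x }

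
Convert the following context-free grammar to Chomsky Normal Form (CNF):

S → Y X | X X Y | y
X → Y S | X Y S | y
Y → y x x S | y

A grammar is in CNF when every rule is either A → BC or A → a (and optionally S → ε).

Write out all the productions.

S → y; X → y; TY → y; TX → x; Y → y; S → Y X; S → X X0; X0 → X Y; X → Y S; X → X X1; X1 → Y S; Y → TY X2; X2 → TX X3; X3 → TX S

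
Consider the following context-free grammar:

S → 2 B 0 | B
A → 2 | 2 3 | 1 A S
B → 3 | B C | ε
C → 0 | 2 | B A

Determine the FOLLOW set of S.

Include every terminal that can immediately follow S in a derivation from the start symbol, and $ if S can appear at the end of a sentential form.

We compute FOLLOW(S) using the standard algorithm.
FOLLOW(S) starts with {$}.
FIRST(A) = {1, 2}
FIRST(B) = {0, 1, 2, 3, ε}
FIRST(C) = {0, 1, 2, 3}
FIRST(S) = {0, 1, 2, 3, ε}
FOLLOW(A) = {$, 0, 1, 2, 3}
FOLLOW(B) = {$, 0, 1, 2, 3}
FOLLOW(C) = {$, 0, 1, 2, 3}
FOLLOW(S) = {$, 0, 1, 2, 3}
Therefore, FOLLOW(S) = {$, 0, 1, 2, 3}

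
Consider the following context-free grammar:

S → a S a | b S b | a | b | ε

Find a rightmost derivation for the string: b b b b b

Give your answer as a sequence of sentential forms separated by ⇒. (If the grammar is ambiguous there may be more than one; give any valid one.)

S ⇒ b S b ⇒ b b S b b ⇒ b b b b b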